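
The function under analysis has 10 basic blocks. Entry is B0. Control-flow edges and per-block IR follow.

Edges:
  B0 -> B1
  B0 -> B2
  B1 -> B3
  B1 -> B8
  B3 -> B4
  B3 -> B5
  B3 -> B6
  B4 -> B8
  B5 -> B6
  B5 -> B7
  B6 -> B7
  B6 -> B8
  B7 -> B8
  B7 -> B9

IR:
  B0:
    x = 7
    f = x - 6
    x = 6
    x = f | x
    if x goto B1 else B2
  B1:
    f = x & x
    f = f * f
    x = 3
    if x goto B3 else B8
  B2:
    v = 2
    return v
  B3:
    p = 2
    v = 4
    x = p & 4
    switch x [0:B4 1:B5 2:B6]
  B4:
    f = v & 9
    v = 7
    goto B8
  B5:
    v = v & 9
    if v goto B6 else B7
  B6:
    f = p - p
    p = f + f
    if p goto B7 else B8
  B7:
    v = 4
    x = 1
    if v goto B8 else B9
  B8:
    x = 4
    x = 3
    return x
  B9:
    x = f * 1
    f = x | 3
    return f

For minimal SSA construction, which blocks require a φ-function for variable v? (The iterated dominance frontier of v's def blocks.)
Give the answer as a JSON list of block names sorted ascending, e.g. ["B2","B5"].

Answer: ["B6", "B7", "B8"]

Analysis:
idom tree: B1←B0 B2←B0 B3←B1 B4←B3 B5←B3 B6←B3 B7←B3 B8←B1 B9←B7
Join-block Dom:
  B6: preds {B3,B5}: {B0,B1,B3} ∩ {B0,B1,B3,B5} = {B0,B1,B3}; idom=B3
  B7: preds {B5,B6}: {B0,B1,B3,B5} ∩ {B0,B1,B3,B6} = {B0,B1,B3}; idom=B3
  B8: preds {B1,B4,B6,B7}: {B0,B1} ∩ {B0,B1,B3,B4} ∩ {B0,B1,B3,B6} ∩ {B0,B1,B3,B7} = {B0,B1}; idom=B1

Frontier:
  join B6 pred B3: · stop@B3
  join B6 pred B5: B5 stop@B3
  join B7 pred B5: B5 stop@B3
  join B7 pred B6: B6 stop@B3
  join B8 pred B1: · stop@B1
  join B8 pred B4: B4→B3 stop@B1
  join B8 pred B6: B6→B3 stop@B1
  join B8 pred B7: B7→B3 stop@B1
  DF(B0)=∅
  DF(B1)=∅
  DF(B2)=∅
  DF(B3)={B8}
  DF(B4)={B8}
  DF(B5)={B6,B7}
  DF(B6)={B7,B8}
  DF(B7)={B8}
  DF(B8)=∅
  DF(B9)=∅

φ for v: defs {B2,B3,B4,B5,B7}
  DF⁺ = {B6,B7,B8}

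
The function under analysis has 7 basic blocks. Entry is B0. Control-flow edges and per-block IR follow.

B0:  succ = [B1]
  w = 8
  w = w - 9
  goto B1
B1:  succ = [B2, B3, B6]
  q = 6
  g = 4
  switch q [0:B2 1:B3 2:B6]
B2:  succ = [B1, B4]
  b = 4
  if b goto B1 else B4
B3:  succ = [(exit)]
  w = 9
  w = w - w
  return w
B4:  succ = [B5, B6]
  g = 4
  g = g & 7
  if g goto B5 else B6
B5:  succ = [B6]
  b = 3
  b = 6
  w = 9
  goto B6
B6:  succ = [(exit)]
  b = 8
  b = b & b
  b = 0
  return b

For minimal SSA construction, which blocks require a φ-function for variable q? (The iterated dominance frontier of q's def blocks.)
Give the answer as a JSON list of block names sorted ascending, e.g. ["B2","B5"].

idom tree: B1←B0 B2←B1 B3←B1 B4←B2 B5←B4 B6←B1
Dom at joins:
  B1: preds {B0,B2}: {B0} ∩ {B0,B1,B2} = {B0}; idom=B0
  B6: preds {B1,B4,B5}: {B0,B1} ∩ {B0,B1,B2,B4} ∩ {B0,B1,B2,B4,B5} = {B0,B1}; idom=B1

DF walk-up:
  join B1 pred B0: · stop@B0
  join B1 pred B2: B2→B1 stop@B0
  join B6 pred B1: · stop@B1
  join B6 pred B4: B4→B2 stop@B1
  join B6 pred B5: B5→B4→B2 stop@B1
  DF(B0)=∅
  DF(B1)={B1}
  DF(B2)={B1,B6}
  DF(B3)=∅
  DF(B4)={B6}
  DF(B5)={B6}
  DF(B6)=∅

φ for q: defs {B1}
  DF⁺ = {B1}

Answer: ["B1"]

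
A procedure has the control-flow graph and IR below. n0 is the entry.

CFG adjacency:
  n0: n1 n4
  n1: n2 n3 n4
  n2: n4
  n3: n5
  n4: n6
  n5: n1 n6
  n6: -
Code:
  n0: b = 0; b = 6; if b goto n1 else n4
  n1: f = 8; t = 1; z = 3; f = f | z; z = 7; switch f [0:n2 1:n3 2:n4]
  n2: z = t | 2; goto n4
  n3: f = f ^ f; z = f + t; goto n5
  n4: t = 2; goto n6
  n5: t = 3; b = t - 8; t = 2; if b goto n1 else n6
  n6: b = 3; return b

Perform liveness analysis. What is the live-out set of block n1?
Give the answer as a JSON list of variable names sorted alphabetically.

Answer: ["f", "t"]

Working:
def/use:
  n0: {b} / ∅
  n1: {f,t,z} / ∅
  n2: {z} / {t}
  n3: {f,z} / {f,t}
  n4: {t} / ∅
  n5: {b,t} / ∅
  n6: {b} / ∅

Liveness:
  n0: in=∅ out=∅
  n1: in=∅ out={f,t}
  n2: in={t} out=∅
  n3: in={f,t} out=∅
  n4: in=∅ out=∅
  n5: in=∅ out=∅
  n6: in=∅ out=∅

live-out(n1) = ["f", "t"]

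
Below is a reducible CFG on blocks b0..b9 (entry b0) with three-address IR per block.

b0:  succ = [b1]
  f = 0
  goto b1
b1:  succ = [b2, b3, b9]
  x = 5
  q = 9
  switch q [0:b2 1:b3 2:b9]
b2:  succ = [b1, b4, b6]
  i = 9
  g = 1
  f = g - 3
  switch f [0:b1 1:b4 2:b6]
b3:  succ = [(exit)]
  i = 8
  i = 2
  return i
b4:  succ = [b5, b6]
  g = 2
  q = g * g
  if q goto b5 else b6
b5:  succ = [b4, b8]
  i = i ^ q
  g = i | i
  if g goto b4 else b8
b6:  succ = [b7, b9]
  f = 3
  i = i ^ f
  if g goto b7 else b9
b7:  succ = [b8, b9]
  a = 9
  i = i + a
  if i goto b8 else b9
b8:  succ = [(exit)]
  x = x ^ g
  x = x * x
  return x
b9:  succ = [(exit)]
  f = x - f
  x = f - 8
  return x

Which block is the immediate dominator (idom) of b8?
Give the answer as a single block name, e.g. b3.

Answer: b2

Analysis:
idom tree: b1←b0 b2←b1 b3←b1 b4←b2 b5←b4 b6←b2 b7←b6 b8←b2 b9←b1
Dom at joins:
  b1: preds {b0,b2}: {b0} ∩ {b0,b1,b2} = {b0}; idom=b0
  b4: preds {b2,b5}: {b0,b1,b2} ∩ {b0,b1,b2,b4,b5} = {b0,b1,b2}; idom=b2
  b6: preds {b2,b4}: {b0,b1,b2} ∩ {b0,b1,b2,b4} = {b0,b1,b2}; idom=b2
  b8: preds {b5,b7}: {b0,b1,b2,b4,b5} ∩ {b0,b1,b2,b6,b7} = {b0,b1,b2}; idom=b2
  b9: preds {b1,b6,b7}: {b0,b1} ∩ {b0,b1,b2,b6} ∩ {b0,b1,b2,b6,b7} = {b0,b1}; idom=b1

idom(b8) = b2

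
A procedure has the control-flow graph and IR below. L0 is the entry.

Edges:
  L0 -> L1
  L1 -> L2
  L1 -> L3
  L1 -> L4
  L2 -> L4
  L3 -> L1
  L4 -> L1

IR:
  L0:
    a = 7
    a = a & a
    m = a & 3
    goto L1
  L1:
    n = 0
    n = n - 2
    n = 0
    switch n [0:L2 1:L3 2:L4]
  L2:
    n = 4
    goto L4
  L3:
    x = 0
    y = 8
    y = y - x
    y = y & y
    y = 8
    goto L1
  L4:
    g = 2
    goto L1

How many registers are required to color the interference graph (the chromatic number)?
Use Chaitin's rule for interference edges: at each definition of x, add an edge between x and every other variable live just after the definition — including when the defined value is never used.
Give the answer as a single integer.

Answer: 2

Analysis:
Per-block:
  L0: def={a,m} ue=∅
  L1: def={n} ue=∅
  L2: def={n} ue=∅
  L3: def={x,y} ue=∅
  L4: def={g} ue=∅

Liveness:
  L0 li=∅ lo=∅
  L1 li=∅ lo=∅
  L2 li=∅ lo=∅
  L3 li=∅ lo=∅
  L4 li=∅ lo=∅

Interfere edges:
  a↔∅
  g↔∅
  m↔∅
  n↔∅
  x↔{y}
  y↔{x}

Chromatic number:
  clique {x,y} ⇒ need ≥ 2
  assign a→R0 g→R0 m→R0 n→R0 x→R0 y→R1 — no edge inside a register ⇒ χ ≤ 2
  χ = 2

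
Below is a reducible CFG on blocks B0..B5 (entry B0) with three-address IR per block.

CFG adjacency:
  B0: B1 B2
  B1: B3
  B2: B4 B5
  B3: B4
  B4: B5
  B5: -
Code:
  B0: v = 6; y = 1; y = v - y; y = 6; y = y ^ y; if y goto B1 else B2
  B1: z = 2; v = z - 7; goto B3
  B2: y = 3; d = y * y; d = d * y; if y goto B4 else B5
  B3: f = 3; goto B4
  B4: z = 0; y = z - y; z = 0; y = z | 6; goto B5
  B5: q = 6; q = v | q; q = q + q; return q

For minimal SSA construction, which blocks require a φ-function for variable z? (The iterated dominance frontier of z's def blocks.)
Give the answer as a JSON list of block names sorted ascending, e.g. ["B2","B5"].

idom tree: B1←B0 B2←B0 B3←B1 B4←B0 B5←B0
Dom∩ at merges:
  B4: preds {B2,B3}: {B0,B2} ∩ {B0,B1,B3} = {B0}; idom=B0
  B5: preds {B2,B4}: {B0,B2} ∩ {B0,B4} = {B0}; idom=B0

Frontier:
  join B4 pred B2: B2 stop@B0
  join B4 pred B3: B3→B1 stop@B0
  join B5 pred B2: B2 stop@B0
  join B5 pred B4: B4 stop@B0
  B0: DF=∅
  B1: DF={B4}
  B2: DF={B4,B5}
  B3: DF={B4}
  B4: DF={B5}
  B5: DF=∅

φ for z: defs {B1,B4}
  DF⁺ = {B4,B5}

Answer: ["B4", "B5"]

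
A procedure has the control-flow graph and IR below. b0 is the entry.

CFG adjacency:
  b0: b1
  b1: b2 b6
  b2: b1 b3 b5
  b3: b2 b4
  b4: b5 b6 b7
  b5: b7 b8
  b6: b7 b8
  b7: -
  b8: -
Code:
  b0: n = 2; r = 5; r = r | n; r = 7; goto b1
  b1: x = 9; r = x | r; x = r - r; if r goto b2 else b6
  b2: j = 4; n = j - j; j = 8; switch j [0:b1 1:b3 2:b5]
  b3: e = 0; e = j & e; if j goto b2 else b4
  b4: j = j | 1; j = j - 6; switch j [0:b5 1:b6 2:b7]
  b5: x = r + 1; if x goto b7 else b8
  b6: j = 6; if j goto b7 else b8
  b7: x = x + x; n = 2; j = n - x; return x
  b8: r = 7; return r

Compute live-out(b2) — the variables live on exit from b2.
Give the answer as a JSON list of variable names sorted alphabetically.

Answer: ["j", "r", "x"]

Derivation:
Block summaries:
  b0: def={n,r} ue=∅
  b1: def={r,x} ue={r}
  b2: def={j,n} ue=∅
  b3: def={e} ue={j}
  b4: def={j} ue={j}
  b5: def={x} ue={r}
  b6: def={j} ue=∅
  b7: def={j,n,x} ue={x}
  b8: def={r} ue=∅

Liveness:
  live b0: ∅→{r}
  live b1: {r}→{r,x}
  live b2: {r,x}→{j,r,x}
  live b3: {j,r,x}→{j,r,x}
  live b4: {j,r,x}→{r,x}
  live b5: {r}→{x}
  live b6: {x}→{x}
  live b7: {x}→∅
  live b8: ∅→∅

live-out(b2) = ["j", "r", "x"]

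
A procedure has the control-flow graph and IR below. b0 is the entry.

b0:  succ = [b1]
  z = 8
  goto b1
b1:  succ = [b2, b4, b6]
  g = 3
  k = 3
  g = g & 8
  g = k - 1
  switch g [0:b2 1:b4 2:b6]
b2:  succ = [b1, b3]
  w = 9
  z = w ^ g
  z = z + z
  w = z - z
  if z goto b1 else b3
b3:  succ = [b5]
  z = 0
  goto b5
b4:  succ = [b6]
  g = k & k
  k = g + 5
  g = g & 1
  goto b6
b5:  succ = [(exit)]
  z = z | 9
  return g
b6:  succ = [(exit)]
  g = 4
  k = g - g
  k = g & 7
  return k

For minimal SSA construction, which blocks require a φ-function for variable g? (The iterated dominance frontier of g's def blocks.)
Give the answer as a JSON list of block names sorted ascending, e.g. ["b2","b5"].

Answer: ["b1", "b6"]

Working:
idom tree: b1←b0 b2←b1 b3←b2 b4←b1 b5←b3 b6←b1
Dom∩ at merges:
  b1: preds {b0,b2}: {b0} ∩ {b0,b1,b2} = {b0}; idom=b0
  b6: preds {b1,b4}: {b0,b1} ∩ {b0,b1,b4} = {b0,b1}; idom=b1

DF walk-up:
  b1←b0: walk · to b0
  b1←b2: walk b2→b1 to b0
  b6←b1: walk · to b1
  b6←b4: walk b4 to b1
  DF(b0)=∅
  DF(b1)={b1}
  DF(b2)={b1}
  DF(b3)=∅
  DF(b4)={b6}
  DF(b5)=∅
  DF(b6)=∅

φ for g: defs {b1,b4,b6}
  DF⁺ = {b1,b6}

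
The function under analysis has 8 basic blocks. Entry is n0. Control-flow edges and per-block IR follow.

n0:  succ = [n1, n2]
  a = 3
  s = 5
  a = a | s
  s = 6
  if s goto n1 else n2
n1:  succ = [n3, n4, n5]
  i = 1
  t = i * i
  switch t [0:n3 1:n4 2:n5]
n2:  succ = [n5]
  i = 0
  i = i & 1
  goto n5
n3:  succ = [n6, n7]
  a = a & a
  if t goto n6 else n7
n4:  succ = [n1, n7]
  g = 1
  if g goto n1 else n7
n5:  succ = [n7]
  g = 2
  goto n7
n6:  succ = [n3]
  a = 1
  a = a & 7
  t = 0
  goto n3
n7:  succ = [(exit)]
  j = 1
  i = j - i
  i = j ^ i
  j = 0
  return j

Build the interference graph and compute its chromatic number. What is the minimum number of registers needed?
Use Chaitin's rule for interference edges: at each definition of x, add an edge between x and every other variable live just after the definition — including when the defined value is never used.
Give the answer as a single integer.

Per-block:
  n0 def {a,s} use ∅
  n1 def {i,t} use ∅
  n2 def {i} use ∅
  n3 def {a} use {a,t}
  n4 def {g} use ∅
  n5 def {g} use ∅
  n6 def {a,t} use ∅
  n7 def {i,j} use {i}

Liveness:
  n0 li=∅ lo={a}
  n1 li={a} lo={a,i,t}
  n2 li=∅ lo={i}
  n3 li={a,i,t} lo={i}
  n4 li={a,i} lo={a,i}
  n5 li={i} lo={i}
  n6 li={i} lo={a,i,t}
  n7 li={i} lo=∅

Interfere edges:
  a — {g,i,s,t}
  g — {a,i}
  i — {a,g,j,t}
  j — {i}
  s — {a}
  t — {a,i}

Chromatic number:
  lower bound: {a,g,i} mutually conflict ⇒ χ ≥ 3
  assign a→R0 g→R2 i→R1 j→R0 s→R1 t→R2 — no edge inside a register ⇒ χ ≤ 3
  χ = 3

Answer: 3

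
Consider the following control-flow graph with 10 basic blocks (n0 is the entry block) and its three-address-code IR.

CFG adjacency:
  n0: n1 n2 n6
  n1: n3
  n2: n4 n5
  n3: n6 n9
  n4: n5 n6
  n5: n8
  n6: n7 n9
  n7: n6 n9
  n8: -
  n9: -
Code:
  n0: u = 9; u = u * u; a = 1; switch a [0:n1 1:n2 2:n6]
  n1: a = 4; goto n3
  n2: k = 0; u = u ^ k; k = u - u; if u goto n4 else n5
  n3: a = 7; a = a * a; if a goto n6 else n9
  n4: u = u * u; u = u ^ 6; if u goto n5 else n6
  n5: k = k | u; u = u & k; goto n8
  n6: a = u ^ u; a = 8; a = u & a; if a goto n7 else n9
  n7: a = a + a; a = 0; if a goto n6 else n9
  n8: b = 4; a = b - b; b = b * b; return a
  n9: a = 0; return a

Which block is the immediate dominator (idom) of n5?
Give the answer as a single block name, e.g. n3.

Answer: n2

Analysis:
idom tree: n1←n0 n2←n0 n3←n1 n4←n2 n5←n2 n6←n0 n7←n6 n8←n5 n9←n0
Dom∩ at merges:
  n5: preds {n2,n4}: {n0,n2} ∩ {n0,n2,n4} = {n0,n2}; idom=n2
  n6: preds {n0,n3,n4,n7}: {n0} ∩ {n0,n1,n3} ∩ {n0,n2,n4} ∩ {n0,n6,n7} = {n0}; idom=n0
  n9: preds {n3,n6,n7}: {n0,n1,n3} ∩ {n0,n6} ∩ {n0,n6,n7} = {n0}; idom=n0

idom(n5) = n2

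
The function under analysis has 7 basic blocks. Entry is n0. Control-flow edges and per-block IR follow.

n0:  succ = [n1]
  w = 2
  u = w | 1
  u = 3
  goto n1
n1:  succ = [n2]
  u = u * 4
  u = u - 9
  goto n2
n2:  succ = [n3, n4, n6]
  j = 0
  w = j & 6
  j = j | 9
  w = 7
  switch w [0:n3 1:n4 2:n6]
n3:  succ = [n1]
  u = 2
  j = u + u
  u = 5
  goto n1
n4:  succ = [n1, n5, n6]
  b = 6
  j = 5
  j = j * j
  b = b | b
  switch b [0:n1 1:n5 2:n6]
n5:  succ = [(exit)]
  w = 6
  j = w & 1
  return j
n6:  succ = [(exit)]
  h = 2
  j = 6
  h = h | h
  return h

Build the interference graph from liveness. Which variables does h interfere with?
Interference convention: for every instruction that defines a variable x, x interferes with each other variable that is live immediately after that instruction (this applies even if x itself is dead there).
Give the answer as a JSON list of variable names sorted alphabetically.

def/use:
  n0 def {u,w} use ∅
  n1 def {u} use {u}
  n2 def {j,w} use ∅
  n3 def {j,u} use ∅
  n4 def {b,j} use ∅
  n5 def {j,w} use ∅
  n6 def {h,j} use ∅

Live sets:
  live n0: ∅→{u}
  live n1: {u}→{u}
  live n2: {u}→{u}
  live n3: ∅→{u}
  live n4: {u}→{u}
  live n5: ∅→∅
  live n6: ∅→∅

Conflict graph:
  b↔{j,u}
  h↔{j}
  j↔{b,h,u,w}
  u↔{b,j,w}
  w↔{j,u}

N(h) = ["j"]

Answer: ["j"]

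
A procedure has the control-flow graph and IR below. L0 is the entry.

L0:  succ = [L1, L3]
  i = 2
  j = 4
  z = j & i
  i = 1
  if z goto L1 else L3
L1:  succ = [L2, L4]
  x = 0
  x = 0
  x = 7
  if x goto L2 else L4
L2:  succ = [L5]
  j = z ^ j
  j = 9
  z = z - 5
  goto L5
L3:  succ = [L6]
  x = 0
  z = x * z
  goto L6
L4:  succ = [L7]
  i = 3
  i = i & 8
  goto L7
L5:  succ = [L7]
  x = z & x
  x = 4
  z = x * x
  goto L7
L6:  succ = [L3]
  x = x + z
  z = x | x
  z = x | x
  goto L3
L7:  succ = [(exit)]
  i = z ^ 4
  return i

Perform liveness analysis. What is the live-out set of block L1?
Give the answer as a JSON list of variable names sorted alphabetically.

def/use:
  L0 def {i,j,z} use ∅
  L1 def {x} use ∅
  L2 def {j,z} use {j,z}
  L3 def {x,z} use {z}
  L4 def {i} use ∅
  L5 def {x,z} use {x,z}
  L6 def {x,z} use {x,z}
  L7 def {i} use {z}

Live sets:
  live L0: ∅→{j,z}
  live L1: {j,z}→{j,x,z}
  live L2: {j,x,z}→{x,z}
  live L3: {z}→{x,z}
  live L4: {z}→{z}
  live L5: {x,z}→{z}
  live L6: {x,z}→{z}
  live L7: {z}→∅

live-out(L1) = ["j", "x", "z"]

Answer: ["j", "x", "z"]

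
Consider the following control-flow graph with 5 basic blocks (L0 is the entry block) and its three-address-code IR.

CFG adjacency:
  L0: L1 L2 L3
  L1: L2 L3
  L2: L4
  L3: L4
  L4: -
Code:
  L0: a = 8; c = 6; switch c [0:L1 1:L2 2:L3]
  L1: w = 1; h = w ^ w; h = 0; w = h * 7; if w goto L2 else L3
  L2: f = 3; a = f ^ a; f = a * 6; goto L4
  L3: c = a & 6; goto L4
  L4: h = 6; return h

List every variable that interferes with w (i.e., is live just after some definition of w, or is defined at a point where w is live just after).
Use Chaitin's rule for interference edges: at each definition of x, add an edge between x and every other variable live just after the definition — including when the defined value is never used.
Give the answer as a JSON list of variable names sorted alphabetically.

Answer: ["a"]

Working:
Per-block:
  L0: def={a,c} ue=∅
  L1: def={h,w} ue=∅
  L2: def={a,f} ue={a}
  L3: def={c} ue={a}
  L4: def={h} ue=∅

Backward fixpoint:
  live L0: ∅→{a}
  live L1: {a}→{a}
  live L2: {a}→∅
  live L3: {a}→∅
  live L4: ∅→∅

Interfere edges:
  a↔{c,f,h,w}
  c↔{a}
  f↔{a}
  h↔{a}
  w↔{a}

N(w) = ["a"]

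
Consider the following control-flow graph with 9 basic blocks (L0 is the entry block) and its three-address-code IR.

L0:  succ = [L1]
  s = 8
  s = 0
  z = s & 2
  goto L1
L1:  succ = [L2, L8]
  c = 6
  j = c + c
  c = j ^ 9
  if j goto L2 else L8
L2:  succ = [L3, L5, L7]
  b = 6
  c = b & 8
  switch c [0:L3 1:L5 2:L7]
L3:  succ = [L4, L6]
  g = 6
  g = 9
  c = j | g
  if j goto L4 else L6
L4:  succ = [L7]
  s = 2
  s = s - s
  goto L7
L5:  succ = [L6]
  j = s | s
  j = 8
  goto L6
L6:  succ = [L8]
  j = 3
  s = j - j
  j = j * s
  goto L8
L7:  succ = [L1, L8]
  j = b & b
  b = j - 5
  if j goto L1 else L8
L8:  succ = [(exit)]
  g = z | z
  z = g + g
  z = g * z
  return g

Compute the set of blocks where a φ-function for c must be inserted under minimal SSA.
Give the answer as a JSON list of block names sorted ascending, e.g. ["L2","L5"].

Answer: ["L1", "L6", "L7", "L8"]

Analysis:
idom tree: L1←L0 L2←L1 L3←L2 L4←L3 L5←L2 L6←L2 L7←L2 L8←L1
Dom∩ at merges:
  L1: preds {L0,L7}: {L0} ∩ {L0,L1,L2,L7} = {L0}; idom=L0
  L6: preds {L3,L5}: {L0,L1,L2,L3} ∩ {L0,L1,L2,L5} = {L0,L1,L2}; idom=L2
  L7: preds {L2,L4}: {L0,L1,L2} ∩ {L0,L1,L2,L3,L4} = {L0,L1,L2}; idom=L2
  L8: preds {L1,L6,L7}: {L0,L1} ∩ {L0,L1,L2,L6} ∩ {L0,L1,L2,L7} = {L0,L1}; idom=L1

DF walk-up:
  L1←L0: walk · to L0
  L1←L7: walk L7→L2→L1 to L0
  L6←L3: walk L3 to L2
  L6←L5: walk L5 to L2
  L7←L2: walk · to L2
  L7←L4: walk L4→L3 to L2
  L8←L1: walk · to L1
  L8←L6: walk L6→L2 to L1
  L8←L7: walk L7→L2 to L1
  L0: DF=∅
  L1: DF={L1}
  L2: DF={L1,L8}
  L3: DF={L6,L7}
  L4: DF={L7}
  L5: DF={L6}
  L6: DF={L8}
  L7: DF={L1,L8}
  L8: DF=∅

φ for c: defs {L1,L2,L3}
  DF⁺ = {L1,L6,L7,L8}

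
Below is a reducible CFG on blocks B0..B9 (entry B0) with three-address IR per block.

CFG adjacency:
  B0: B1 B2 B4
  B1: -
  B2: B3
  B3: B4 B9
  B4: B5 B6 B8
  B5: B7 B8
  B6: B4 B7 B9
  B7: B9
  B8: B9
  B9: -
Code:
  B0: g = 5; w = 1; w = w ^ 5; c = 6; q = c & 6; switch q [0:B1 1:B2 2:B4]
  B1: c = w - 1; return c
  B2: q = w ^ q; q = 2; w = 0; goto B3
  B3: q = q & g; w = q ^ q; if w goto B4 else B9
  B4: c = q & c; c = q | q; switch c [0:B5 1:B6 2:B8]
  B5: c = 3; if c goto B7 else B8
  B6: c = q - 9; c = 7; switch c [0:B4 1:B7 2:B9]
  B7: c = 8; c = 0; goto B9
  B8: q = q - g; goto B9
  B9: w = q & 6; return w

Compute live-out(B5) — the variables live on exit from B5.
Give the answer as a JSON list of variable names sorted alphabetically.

Answer: ["g", "q"]

Working:
def/use:
  B0: def={c,g,q,w} ue=∅
  B1: def={c} ue={w}
  B2: def={q,w} ue={q,w}
  B3: def={q,w} ue={g,q}
  B4: def={c} ue={c,q}
  B5: def={c} ue=∅
  B6: def={c} ue={q}
  B7: def={c} ue=∅
  B8: def={q} ue={g,q}
  B9: def={w} ue={q}

Backward fixpoint:
  B0 li=∅ lo={c,g,q,w}
  B1 li={w} lo=∅
  B2 li={c,g,q,w} lo={c,g,q}
  B3 li={c,g,q} lo={c,g,q}
  B4 li={c,g,q} lo={g,q}
  B5 li={g,q} lo={g,q}
  B6 li={g,q} lo={c,g,q}
  B7 li={q} lo={q}
  B8 li={g,q} lo={q}
  B9 li={q} lo=∅

live-out(B5) = ["g", "q"]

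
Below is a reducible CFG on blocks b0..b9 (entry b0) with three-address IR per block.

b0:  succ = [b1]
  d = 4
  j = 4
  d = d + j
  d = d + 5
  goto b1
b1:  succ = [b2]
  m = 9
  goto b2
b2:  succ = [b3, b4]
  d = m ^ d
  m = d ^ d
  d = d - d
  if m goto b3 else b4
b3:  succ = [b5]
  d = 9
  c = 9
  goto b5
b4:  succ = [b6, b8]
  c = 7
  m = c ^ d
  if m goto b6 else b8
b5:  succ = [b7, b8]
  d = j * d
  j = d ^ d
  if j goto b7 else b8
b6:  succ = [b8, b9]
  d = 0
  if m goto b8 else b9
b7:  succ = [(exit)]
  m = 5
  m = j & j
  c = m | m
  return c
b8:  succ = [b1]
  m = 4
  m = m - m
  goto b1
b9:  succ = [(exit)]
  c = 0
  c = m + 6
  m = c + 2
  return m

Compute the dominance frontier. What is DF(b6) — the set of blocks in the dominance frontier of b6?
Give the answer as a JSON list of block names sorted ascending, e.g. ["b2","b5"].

Answer: ["b8"]

Analysis:
idom tree: b1←b0 b2←b1 b3←b2 b4←b2 b5←b3 b6←b4 b7←b5 b8←b2 b9←b6
Dom∩ at merges:
  b1: preds {b0,b8}: {b0} ∩ {b0,b1,b2,b8} = {b0}; idom=b0
  b8: preds {b4,b5,b6}: {b0,b1,b2,b4} ∩ {b0,b1,b2,b3,b5} ∩ {b0,b1,b2,b4,b6} = {b0,b1,b2}; idom=b2

DF derivation:
  b1←b0: walk · to b0
  b1←b8: walk b8→b2→b1 to b0
  b8←b4: walk b4 to b2
  b8←b5: walk b5→b3 to b2
  b8←b6: walk b6→b4 to b2
  b0: DF=∅
  b1: DF={b1}
  b2: DF={b1}
  b3: DF={b8}
  b4: DF={b8}
  b5: DF={b8}
  b6: DF={b8}
  b7: DF=∅
  b8: DF={b1}
  b9: DF=∅

DF(b6) = ["b8"]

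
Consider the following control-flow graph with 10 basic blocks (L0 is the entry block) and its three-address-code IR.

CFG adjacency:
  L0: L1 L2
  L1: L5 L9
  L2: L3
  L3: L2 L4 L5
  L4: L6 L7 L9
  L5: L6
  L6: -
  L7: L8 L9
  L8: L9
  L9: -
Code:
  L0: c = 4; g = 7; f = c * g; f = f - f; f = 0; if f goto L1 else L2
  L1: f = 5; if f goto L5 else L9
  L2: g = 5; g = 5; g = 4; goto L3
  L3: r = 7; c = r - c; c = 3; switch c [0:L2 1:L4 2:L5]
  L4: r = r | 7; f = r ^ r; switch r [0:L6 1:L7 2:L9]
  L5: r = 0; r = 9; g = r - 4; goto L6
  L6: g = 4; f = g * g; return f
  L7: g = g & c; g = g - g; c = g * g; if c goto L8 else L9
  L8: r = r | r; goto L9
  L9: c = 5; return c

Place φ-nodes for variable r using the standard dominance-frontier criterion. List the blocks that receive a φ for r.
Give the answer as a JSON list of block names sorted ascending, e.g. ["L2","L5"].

idom tree: L1←L0 L2←L0 L3←L2 L4←L3 L5←L0 L6←L0 L7←L4 L8←L7 L9←L0
Dom∩ at merges:
  L2: preds {L0,L3}: {L0} ∩ {L0,L2,L3} = {L0}; idom=L0
  L5: preds {L1,L3}: {L0,L1} ∩ {L0,L2,L3} = {L0}; idom=L0
  L6: preds {L4,L5}: {L0,L2,L3,L4} ∩ {L0,L5} = {L0}; idom=L0
  L9: preds {L1,L4,L7,L8}: {L0,L1} ∩ {L0,L2,L3,L4} ∩ {L0,L2,L3,L4,L7} ∩ {L0,L2,L3,L4,L7,L8} = {L0}; idom=L0

DF walk-up:
  join L2 pred L0: · stop@L0
  join L2 pred L3: L3→L2 stop@L0
  join L5 pred L1: L1 stop@L0
  join L5 pred L3: L3→L2 stop@L0
  join L6 pred L4: L4→L3→L2 stop@L0
  join L6 pred L5: L5 stop@L0
  join L9 pred L1: L1 stop@L0
  join L9 pred L4: L4→L3→L2 stop@L0
  join L9 pred L7: L7→L4→L3→L2 stop@L0
  join L9 pred L8: L8→L7→L4→L3→L2 stop@L0
  L0: DF=∅
  L1: DF={L5,L9}
  L2: DF={L2,L5,L6,L9}
  L3: DF={L2,L5,L6,L9}
  L4: DF={L6,L9}
  L5: DF={L6}
  L6: DF=∅
  L7: DF={L9}
  L8: DF={L9}
  L9: DF=∅

φ for r: defs {L3,L4,L5,L8}
  DF⁺ = {L2,L5,L6,L9}

Answer: ["L2", "L5", "L6", "L9"]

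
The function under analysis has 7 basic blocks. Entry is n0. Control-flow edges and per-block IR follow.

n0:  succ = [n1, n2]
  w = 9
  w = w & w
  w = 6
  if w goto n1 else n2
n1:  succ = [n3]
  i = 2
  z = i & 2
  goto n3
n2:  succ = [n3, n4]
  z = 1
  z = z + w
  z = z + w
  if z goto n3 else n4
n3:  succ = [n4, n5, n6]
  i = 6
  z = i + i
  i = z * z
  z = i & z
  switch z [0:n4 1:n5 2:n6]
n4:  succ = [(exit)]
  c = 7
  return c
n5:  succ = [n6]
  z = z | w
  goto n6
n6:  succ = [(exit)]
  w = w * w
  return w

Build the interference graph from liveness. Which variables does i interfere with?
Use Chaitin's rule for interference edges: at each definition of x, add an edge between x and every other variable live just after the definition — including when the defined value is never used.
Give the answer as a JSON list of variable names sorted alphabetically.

Answer: ["w", "z"]

Derivation:
Per-block:
  n0 def {w} use ∅
  n1 def {i,z} use ∅
  n2 def {z} use {w}
  n3 def {i,z} use ∅
  n4 def {c} use ∅
  n5 def {z} use {w,z}
  n6 def {w} use {w}

Live sets:
  live n0: ∅→{w}
  live n1: {w}→{w}
  live n2: {w}→{w}
  live n3: {w}→{w,z}
  live n4: ∅→∅
  live n5: {w,z}→{w}
  live n6: {w}→∅

Conflict graph:
  c — ∅
  i — {w,z}
  w — {i,z}
  z — {i,w}

N(i) = ["w", "z"]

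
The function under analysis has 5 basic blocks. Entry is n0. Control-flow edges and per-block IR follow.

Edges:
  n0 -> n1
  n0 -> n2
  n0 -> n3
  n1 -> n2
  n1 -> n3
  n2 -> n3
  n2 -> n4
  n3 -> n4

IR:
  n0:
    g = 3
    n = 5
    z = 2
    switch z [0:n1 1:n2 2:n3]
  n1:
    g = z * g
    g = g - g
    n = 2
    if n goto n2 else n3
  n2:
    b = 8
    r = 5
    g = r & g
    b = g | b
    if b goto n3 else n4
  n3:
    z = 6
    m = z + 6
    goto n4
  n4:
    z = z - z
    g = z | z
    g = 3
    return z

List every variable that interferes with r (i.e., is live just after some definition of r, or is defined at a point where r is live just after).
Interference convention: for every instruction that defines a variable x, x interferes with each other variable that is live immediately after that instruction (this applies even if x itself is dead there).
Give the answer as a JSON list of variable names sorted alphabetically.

Answer: ["b", "g", "z"]

Working:
def/use:
  n0: {g,n,z} / ∅
  n1: {g,n} / {g,z}
  n2: {b,g,r} / {g}
  n3: {m,z} / ∅
  n4: {g,z} / {z}

Live sets:
  live n0: ∅→{g,z}
  live n1: {g,z}→{g,z}
  live n2: {g,z}→{z}
  live n3: ∅→{z}
  live n4: {z}→∅

Interfere edges:
  b — {g,r,z}
  g — {b,n,r,z}
  m — {z}
  n — {g,z}
  r — {b,g,z}
  z — {b,g,m,n,r}

N(r) = ["b", "g", "z"]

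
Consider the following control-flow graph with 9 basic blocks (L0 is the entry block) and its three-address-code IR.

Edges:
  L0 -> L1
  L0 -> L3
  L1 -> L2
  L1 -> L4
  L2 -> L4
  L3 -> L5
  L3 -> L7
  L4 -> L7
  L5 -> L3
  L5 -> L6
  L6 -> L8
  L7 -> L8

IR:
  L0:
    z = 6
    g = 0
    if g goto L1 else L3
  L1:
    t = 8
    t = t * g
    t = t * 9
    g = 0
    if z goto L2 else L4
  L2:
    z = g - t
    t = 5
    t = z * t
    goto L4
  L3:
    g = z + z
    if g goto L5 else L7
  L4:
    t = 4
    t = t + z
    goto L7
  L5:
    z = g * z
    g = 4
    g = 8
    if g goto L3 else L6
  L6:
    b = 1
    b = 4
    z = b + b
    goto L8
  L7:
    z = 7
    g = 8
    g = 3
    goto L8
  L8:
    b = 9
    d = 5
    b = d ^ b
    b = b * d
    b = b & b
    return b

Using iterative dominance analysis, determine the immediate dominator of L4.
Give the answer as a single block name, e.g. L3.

idom tree: L1←L0 L2←L1 L3←L0 L4←L1 L5←L3 L6←L5 L7←L0 L8←L0
Dom∩ at merges:
  L3: preds {L0,L5}: {L0} ∩ {L0,L3,L5} = {L0}; idom=L0
  L4: preds {L1,L2}: {L0,L1} ∩ {L0,L1,L2} = {L0,L1}; idom=L1
  L7: preds {L3,L4}: {L0,L3} ∩ {L0,L1,L4} = {L0}; idom=L0
  L8: preds {L6,L7}: {L0,L3,L5,L6} ∩ {L0,L7} = {L0}; idom=L0

idom(L4) = L1

Answer: L1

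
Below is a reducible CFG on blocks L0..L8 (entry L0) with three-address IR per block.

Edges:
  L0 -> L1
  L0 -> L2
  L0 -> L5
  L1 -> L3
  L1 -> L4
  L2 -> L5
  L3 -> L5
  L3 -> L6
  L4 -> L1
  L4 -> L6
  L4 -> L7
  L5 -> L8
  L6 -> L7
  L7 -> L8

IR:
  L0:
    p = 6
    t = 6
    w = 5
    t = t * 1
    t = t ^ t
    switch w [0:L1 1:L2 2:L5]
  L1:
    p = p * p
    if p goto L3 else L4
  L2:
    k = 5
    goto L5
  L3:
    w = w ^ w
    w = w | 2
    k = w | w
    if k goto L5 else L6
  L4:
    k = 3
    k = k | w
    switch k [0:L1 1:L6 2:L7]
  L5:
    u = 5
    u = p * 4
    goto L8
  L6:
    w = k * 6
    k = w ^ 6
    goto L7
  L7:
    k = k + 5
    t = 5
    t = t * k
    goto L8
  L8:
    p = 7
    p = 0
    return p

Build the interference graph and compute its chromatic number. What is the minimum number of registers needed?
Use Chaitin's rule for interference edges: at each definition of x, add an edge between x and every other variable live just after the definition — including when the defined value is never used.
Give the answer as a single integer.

Per-block:
  L0: {p,t,w} / ∅
  L1: {p} / {p}
  L2: {k} / ∅
  L3: {k,w} / {w}
  L4: {k} / {w}
  L5: {u} / {p}
  L6: {k,w} / {k}
  L7: {k,t} / {k}
  L8: {p} / ∅

Backward fixpoint:
  live L0: ∅→{p,w}
  live L1: {p,w}→{p,w}
  live L2: {p}→{p}
  live L3: {p,w}→{k,p}
  live L4: {p,w}→{k,p,w}
  live L5: {p}→∅
  live L6: {k}→{k}
  live L7: {k}→∅
  live L8: ∅→∅

Interference:
  k — {p,t,w}
  p — {k,t,u,w}
  t — {k,p,w}
  u — {p}
  w — {k,p,t}

Chromatic number:
  {k,p,t,w} pairwise interfere (4-clique) ⇒ χ ≥ 4
  4-colouring: r0={p}  r1={k,u}  r2={t}  r3={w}
  χ = 4

Answer: 4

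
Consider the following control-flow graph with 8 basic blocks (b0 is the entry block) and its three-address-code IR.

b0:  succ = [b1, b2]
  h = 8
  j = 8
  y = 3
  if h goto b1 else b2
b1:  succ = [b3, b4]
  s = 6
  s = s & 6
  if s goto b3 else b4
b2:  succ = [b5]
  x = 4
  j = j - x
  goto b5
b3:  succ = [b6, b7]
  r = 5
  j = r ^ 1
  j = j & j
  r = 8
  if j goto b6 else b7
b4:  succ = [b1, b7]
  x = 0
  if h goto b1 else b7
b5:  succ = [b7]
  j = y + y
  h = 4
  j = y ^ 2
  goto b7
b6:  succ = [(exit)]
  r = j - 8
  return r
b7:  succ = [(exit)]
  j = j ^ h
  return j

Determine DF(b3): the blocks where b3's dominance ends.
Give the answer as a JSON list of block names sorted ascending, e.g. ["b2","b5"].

Answer: ["b7"]

Working:
idom tree: b1←b0 b2←b0 b3←b1 b4←b1 b5←b2 b6←b3 b7←b0
Dom at joins:
  b1: preds {b0,b4}: {b0} ∩ {b0,b1,b4} = {b0}; idom=b0
  b7: preds {b3,b4,b5}: {b0,b1,b3} ∩ {b0,b1,b4} ∩ {b0,b2,b5} = {b0}; idom=b0

DF walk-up:
  b1←b0: walk · to b0
  b1←b4: walk b4→b1 to b0
  b7←b3: walk b3→b1 to b0
  b7←b4: walk b4→b1 to b0
  b7←b5: walk b5→b2 to b0
  DF(b0)=∅
  DF(b1)={b1,b7}
  DF(b2)={b7}
  DF(b3)={b7}
  DF(b4)={b1,b7}
  DF(b5)={b7}
  DF(b6)=∅
  DF(b7)=∅

DF(b3) = ["b7"]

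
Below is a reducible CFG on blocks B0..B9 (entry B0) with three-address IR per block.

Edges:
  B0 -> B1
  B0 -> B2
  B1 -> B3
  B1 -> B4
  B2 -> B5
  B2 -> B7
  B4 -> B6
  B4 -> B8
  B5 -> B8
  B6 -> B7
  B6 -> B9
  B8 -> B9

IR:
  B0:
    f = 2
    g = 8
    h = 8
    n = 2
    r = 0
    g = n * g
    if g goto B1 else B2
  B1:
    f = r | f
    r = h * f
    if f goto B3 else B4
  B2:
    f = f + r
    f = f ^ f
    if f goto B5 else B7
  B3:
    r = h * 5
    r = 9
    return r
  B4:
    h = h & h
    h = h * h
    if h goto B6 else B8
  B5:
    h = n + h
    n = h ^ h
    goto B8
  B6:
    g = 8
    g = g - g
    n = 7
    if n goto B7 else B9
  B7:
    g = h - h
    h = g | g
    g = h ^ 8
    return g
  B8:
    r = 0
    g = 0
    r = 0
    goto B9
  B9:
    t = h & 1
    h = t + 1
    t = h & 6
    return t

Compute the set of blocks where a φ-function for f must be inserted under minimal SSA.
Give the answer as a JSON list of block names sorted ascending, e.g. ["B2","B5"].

Answer: ["B7", "B8", "B9"]

Analysis:
idom tree: B1←B0 B2←B0 B3←B1 B4←B1 B5←B2 B6←B4 B7←B0 B8←B0 B9←B0
Dom∩ at merges:
  B7: preds {B2,B6}: {B0,B2} ∩ {B0,B1,B4,B6} = {B0}; idom=B0
  B8: preds {B4,B5}: {B0,B1,B4} ∩ {B0,B2,B5} = {B0}; idom=B0
  B9: preds {B6,B8}: {B0,B1,B4,B6} ∩ {B0,B8} = {B0}; idom=B0

Frontier:
  B7←B2: walk B2 to B0
  B7←B6: walk B6→B4→B1 to B0
  B8←B4: walk B4→B1 to B0
  B8←B5: walk B5→B2 to B0
  B9←B6: walk B6→B4→B1 to B0
  B9←B8: walk B8 to B0
  B0 → ∅
  B1 → {B7,B8,B9}
  B2 → {B7,B8}
  B3 → ∅
  B4 → {B7,B8,B9}
  B5 → {B8}
  B6 → {B7,B9}
  B7 → ∅
  B8 → {B9}
  B9 → ∅

φ for f: defs {B0,B1,B2}
  DF⁺ = {B7,B8,B9}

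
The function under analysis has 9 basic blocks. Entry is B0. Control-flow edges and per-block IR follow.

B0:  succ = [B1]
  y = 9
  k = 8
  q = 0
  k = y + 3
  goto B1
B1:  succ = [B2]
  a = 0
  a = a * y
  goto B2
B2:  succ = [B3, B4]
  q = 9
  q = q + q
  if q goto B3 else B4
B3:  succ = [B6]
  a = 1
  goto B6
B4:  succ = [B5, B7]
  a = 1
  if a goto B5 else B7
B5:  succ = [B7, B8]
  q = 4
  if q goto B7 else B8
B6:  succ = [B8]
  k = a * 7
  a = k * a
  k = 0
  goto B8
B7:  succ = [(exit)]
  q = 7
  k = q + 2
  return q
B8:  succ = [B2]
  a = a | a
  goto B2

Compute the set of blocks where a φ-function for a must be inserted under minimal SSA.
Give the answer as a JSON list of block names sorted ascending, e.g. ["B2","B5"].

Answer: ["B2", "B8"]

Working:
idom tree: B1←B0 B2←B1 B3←B2 B4←B2 B5←B4 B6←B3 B7←B4 B8←B2
Dom at joins:
  B2: preds {B1,B8}: {B0,B1} ∩ {B0,B1,B2,B8} = {B0,B1}; idom=B1
  B7: preds {B4,B5}: {B0,B1,B2,B4} ∩ {B0,B1,B2,B4,B5} = {B0,B1,B2,B4}; idom=B4
  B8: preds {B5,B6}: {B0,B1,B2,B4,B5} ∩ {B0,B1,B2,B3,B6} = {B0,B1,B2}; idom=B2

DF walk-up:
  B2←B1: walk · to B1
  B2←B8: walk B8→B2 to B1
  B7←B4: walk · to B4
  B7←B5: walk B5 to B4
  B8←B5: walk B5→B4 to B2
  B8←B6: walk B6→B3 to B2
  B0: DF=∅
  B1: DF=∅
  B2: DF={B2}
  B3: DF={B8}
  B4: DF={B8}
  B5: DF={B7,B8}
  B6: DF={B8}
  B7: DF=∅
  B8: DF={B2}

φ for a: defs {B1,B3,B4,B6,B8}
  DF⁺ = {B2,B8}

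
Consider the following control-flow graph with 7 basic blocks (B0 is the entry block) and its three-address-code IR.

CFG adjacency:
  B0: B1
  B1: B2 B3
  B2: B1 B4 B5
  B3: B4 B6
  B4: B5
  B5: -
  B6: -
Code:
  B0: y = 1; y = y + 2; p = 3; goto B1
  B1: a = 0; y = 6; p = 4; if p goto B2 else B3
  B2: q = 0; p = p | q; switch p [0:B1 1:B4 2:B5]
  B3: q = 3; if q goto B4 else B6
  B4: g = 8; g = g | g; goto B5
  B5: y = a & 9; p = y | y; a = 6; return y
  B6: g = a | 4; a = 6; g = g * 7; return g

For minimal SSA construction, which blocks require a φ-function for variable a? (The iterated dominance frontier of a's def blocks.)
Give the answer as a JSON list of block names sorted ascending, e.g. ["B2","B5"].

Answer: ["B1"]

Analysis:
idom tree: B1←B0 B2←B1 B3←B1 B4←B1 B5←B1 B6←B3
Dom at joins:
  B1: preds {B0,B2}: {B0} ∩ {B0,B1,B2} = {B0}; idom=B0
  B4: preds {B2,B3}: {B0,B1,B2} ∩ {B0,B1,B3} = {B0,B1}; idom=B1
  B5: preds {B2,B4}: {B0,B1,B2} ∩ {B0,B1,B4} = {B0,B1}; idom=B1

DF walk-up:
  B1←B0: walk · to B0
  B1←B2: walk B2→B1 to B0
  B4←B2: walk B2 to B1
  B4←B3: walk B3 to B1
  B5←B2: walk B2 to B1
  B5←B4: walk B4 to B1
  DF(B0)=∅
  DF(B1)={B1}
  DF(B2)={B1,B4,B5}
  DF(B3)={B4}
  DF(B4)={B5}
  DF(B5)=∅
  DF(B6)=∅

φ for a: defs {B1,B5,B6}
  DF⁺ = {B1}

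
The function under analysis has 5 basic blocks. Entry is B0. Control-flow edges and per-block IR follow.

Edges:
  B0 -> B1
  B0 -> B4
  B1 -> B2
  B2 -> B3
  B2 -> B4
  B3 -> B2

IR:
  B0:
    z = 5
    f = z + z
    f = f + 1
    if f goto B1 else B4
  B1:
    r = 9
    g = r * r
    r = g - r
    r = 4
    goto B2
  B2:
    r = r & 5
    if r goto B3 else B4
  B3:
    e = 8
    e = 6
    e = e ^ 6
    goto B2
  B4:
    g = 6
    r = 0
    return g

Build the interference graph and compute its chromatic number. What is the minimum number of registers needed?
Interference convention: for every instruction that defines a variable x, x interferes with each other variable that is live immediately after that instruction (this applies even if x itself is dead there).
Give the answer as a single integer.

Answer: 2

Analysis:
Block summaries:
  B0: {f,z} / ∅
  B1: {g,r} / ∅
  B2: {r} / {r}
  B3: {e} / ∅
  B4: {g,r} / ∅

Liveness:
  B0: in=∅ out=∅
  B1: in=∅ out={r}
  B2: in={r} out={r}
  B3: in={r} out={r}
  B4: in=∅ out=∅

Interfere edges:
  e: {r}
  f: ∅
  g: {r}
  r: {e,g}
  z: ∅

Colouring:
  {e,r} pairwise interfere (2-clique) ⇒ χ ≥ 2
  2-colouring: c0={f,r,z}  c1={e,g}
  χ = 2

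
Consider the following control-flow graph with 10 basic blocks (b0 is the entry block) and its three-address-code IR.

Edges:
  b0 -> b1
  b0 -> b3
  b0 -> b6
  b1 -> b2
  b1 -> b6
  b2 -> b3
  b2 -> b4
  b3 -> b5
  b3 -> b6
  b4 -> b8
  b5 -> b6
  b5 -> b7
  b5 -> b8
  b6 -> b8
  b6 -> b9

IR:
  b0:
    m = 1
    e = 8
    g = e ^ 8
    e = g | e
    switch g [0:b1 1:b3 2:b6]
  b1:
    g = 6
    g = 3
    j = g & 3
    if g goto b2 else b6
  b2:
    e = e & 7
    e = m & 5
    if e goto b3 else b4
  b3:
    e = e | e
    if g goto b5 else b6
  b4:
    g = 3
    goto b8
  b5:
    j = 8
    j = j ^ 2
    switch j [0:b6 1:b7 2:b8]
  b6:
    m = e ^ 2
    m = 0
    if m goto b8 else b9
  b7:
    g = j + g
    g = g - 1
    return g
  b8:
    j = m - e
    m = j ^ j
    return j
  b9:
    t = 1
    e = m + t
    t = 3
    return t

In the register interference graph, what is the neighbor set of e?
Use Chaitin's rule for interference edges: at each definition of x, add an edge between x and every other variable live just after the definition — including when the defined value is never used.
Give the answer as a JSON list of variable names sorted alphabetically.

Answer: ["g", "j", "m"]

Derivation:
def/use:
  b0: {e,g,m} / ∅
  b1: {g,j} / ∅
  b2: {e} / {e,m}
  b3: {e} / {e,g}
  b4: {g} / ∅
  b5: {j} / ∅
  b6: {m} / {e}
  b7: {g} / {g,j}
  b8: {j,m} / {e,m}
  b9: {e,t} / {m}

Live sets:
  live b0: ∅→{e,g,m}
  live b1: {e,m}→{e,g,m}
  live b2: {e,g,m}→{e,g,m}
  live b3: {e,g,m}→{e,g,m}
  live b4: {e,m}→{e,m}
  live b5: {e,g,m}→{e,g,j,m}
  live b6: {e}→{e,m}
  live b7: {g,j}→∅
  live b8: {e,m}→∅
  live b9: {m}→∅

Interference:
  e — {g,j,m}
  g — {e,j,m}
  j — {e,g,m}
  m — {e,g,j,t}
  t — {m}

N(e) = ["g", "j", "m"]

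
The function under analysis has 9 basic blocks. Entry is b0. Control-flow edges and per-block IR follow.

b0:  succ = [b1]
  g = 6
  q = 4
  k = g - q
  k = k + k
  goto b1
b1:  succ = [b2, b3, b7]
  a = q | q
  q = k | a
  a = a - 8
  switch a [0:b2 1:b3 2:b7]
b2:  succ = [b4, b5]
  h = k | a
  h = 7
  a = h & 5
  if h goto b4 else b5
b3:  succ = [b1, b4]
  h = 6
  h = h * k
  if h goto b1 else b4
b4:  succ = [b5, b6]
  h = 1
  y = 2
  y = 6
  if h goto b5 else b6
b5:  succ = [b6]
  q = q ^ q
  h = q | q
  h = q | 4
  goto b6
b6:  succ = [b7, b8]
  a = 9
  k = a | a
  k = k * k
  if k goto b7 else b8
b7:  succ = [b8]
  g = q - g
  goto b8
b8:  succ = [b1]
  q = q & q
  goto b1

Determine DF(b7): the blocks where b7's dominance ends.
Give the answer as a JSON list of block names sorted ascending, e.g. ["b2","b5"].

idom tree: b1←b0 b2←b1 b3←b1 b4←b1 b5←b1 b6←b1 b7←b1 b8←b1
Dom∩ at merges:
  b1: preds {b0,b3,b8}: {b0} ∩ {b0,b1,b3} ∩ {b0,b1,b8} = {b0}; idom=b0
  b4: preds {b2,b3}: {b0,b1,b2} ∩ {b0,b1,b3} = {b0,b1}; idom=b1
  b5: preds {b2,b4}: {b0,b1,b2} ∩ {b0,b1,b4} = {b0,b1}; idom=b1
  b6: preds {b4,b5}: {b0,b1,b4} ∩ {b0,b1,b5} = {b0,b1}; idom=b1
  b7: preds {b1,b6}: {b0,b1} ∩ {b0,b1,b6} = {b0,b1}; idom=b1
  b8: preds {b6,b7}: {b0,b1,b6} ∩ {b0,b1,b7} = {b0,b1}; idom=b1

DF walk-up:
  b1←b0: walk · to b0
  b1←b3: walk b3→b1 to b0
  b1←b8: walk b8→b1 to b0
  b4←b2: walk b2 to b1
  b4←b3: walk b3 to b1
  b5←b2: walk b2 to b1
  b5←b4: walk b4 to b1
  b6←b4: walk b4 to b1
  b6←b5: walk b5 to b1
  b7←b1: walk · to b1
  b7←b6: walk b6 to b1
  b8←b6: walk b6 to b1
  b8←b7: walk b7 to b1
  b0: DF=∅
  b1: DF={b1}
  b2: DF={b4,b5}
  b3: DF={b1,b4}
  b4: DF={b5,b6}
  b5: DF={b6}
  b6: DF={b7,b8}
  b7: DF={b8}
  b8: DF={b1}

DF(b7) = ["b8"]

Answer: ["b8"]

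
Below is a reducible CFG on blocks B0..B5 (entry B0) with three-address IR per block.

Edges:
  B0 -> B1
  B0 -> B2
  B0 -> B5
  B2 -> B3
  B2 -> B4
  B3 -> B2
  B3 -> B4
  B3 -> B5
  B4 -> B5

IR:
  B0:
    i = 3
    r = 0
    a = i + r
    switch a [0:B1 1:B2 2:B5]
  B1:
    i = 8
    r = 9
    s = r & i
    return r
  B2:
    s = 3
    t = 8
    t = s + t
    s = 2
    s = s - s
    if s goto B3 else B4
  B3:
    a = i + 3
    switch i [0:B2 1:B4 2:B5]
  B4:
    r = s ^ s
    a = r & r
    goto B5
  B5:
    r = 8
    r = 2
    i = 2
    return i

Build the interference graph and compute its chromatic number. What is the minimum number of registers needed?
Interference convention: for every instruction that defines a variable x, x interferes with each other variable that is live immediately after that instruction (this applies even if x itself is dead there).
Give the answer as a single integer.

Per-block:
  B0: {a,i,r} / ∅
  B1: {i,r,s} / ∅
  B2: {s,t} / ∅
  B3: {a} / {i}
  B4: {a,r} / {s}
  B5: {i,r} / ∅

Liveness:
  live B0: ∅→{i}
  live B1: ∅→∅
  live B2: {i}→{i,s}
  live B3: {i,s}→{i,s}
  live B4: {s}→∅
  live B5: ∅→∅

Interfere edges:
  a: {i,s}
  i: {a,r,s,t}
  r: {i,s}
  s: {a,i,r,t}
  t: {i,s}

Registers:
  lower bound: {a,i,s} mutually conflict ⇒ χ ≥ 3
  assign a→R2 i→R0 r→R2 s→R1 t→R2 — no edge inside a register ⇒ χ ≤ 3
  χ = 3

Answer: 3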